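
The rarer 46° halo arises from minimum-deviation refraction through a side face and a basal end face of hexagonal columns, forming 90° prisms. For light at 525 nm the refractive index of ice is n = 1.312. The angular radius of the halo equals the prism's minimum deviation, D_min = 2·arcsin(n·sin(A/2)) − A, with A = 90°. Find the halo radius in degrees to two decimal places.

46.17°

n·sin(A/2) = 1.312 × sin 45° = 1.312 × 0.7071 = 0.9277.
D_min = 2·arcsin(0.9277) − 90° = 2 × 68.083° − 90° = 46.166°.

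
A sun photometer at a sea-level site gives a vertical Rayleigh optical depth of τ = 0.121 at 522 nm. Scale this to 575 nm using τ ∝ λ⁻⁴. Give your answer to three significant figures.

0.0822

τ(575 nm) = τ(522 nm) × (522/575)⁴ = 0.121 × (0.9078)⁴ = 0.121 × 0.6792 = 0.0822.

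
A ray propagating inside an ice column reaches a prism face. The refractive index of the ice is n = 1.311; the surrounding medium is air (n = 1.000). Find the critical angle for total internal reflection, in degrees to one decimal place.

sin θ_c = n_air / n = 1.000 / 1.311 = 0.7628.
θ_c = arcsin(0.7628) = 49.71°.

49.7°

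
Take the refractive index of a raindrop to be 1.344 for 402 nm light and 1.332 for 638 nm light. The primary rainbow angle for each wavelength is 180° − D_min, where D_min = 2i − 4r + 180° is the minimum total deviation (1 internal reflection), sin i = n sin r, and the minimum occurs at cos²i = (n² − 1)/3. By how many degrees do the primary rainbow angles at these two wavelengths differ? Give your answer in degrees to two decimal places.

1.72°

At 402 nm (n = 1.344): cos²i = 0.26878 → i = 58.772°, r = 39.512°, D_min = 139.495°, rainbow angle = 40.505°.
At 638 nm (n = 1.332): cos²i = 0.25807 → i = 59.469°, r = 40.290°, D_min = 137.776°, rainbow angle = 42.224°.
Angular width = |40.505° − 42.224°| = 1.719°.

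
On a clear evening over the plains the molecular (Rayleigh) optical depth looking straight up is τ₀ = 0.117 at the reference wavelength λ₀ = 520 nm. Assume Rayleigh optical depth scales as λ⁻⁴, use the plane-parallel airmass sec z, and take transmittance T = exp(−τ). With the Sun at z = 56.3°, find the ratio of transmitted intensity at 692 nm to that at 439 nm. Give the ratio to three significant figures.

1.42

Airmass: sec 56.3° = 1.8023.
τ(692 nm) = 0.117 × (520/692)⁴ × 1.8023 = 0.117 × 0.3189 × 1.8023 = 0.0672.
τ(439 nm) = 0.117 × (520/439)⁴ × 1.8023 = 0.117 × 1.9686 × 1.8023 = 0.4151.
T(692)/T(439) = exp(τ_B − τ_A) = exp(0.3479) = 1.4161.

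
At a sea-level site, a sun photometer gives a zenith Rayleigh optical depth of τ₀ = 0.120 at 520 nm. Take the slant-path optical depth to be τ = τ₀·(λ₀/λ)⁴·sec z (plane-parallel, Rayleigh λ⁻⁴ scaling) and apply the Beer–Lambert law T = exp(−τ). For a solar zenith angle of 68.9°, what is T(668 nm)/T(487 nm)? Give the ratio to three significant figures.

Airmass: sec 68.9° = 2.7778.
τ(668 nm) = 0.120 × (520/668)⁴ × 2.7778 = 0.120 × 0.3672 × 2.7778 = 0.1224.
τ(487 nm) = 0.120 × (520/487)⁴ × 2.7778 = 0.120 × 1.2999 × 2.7778 = 0.4333.
T(668)/T(487) = exp(τ_B − τ_A) = exp(0.3109) = 1.3646.

1.36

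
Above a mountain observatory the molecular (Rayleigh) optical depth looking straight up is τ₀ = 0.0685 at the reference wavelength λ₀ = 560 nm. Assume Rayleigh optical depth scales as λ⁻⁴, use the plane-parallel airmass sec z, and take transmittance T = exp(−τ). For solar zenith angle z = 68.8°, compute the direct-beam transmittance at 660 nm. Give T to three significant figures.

0.906

sec 68.8° = 2.7653.
τ = 0.0685 × (560/660)⁴ × 2.7653 = 0.0685 × 0.5183 × 2.7653 = 0.0982.
T = exp(−0.0982) = 0.9065.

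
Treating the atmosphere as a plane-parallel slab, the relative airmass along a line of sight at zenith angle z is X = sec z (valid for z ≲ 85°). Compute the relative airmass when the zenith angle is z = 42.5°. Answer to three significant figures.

X = sec z = 1/cos 42.5° = 1/0.7373 = 1.3563.

1.36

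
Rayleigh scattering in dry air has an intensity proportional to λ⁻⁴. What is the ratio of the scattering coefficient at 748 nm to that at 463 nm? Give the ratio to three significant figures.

Rayleigh scattering ∝ λ⁻⁴, so the ratio of coefficients is the inverse fourth power of the wavelength ratio.
σ(748)/σ(463) = (463/748)⁴ = (0.6190)⁴ = 0.1468.

0.147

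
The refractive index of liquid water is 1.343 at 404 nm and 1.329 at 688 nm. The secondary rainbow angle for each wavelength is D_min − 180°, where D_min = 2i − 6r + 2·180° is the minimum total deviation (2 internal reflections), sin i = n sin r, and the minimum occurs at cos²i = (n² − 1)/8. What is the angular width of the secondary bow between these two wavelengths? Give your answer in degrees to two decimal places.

3.64°

At 404 nm (n = 1.343): cos²i = 0.10046 → i = 71.522°, r = 44.928°, D_min = 233.478°, rainbow angle = 53.478°.
At 688 nm (n = 1.329): cos²i = 0.09578 → i = 71.972°, r = 45.685°, D_min = 229.837°, rainbow angle = 49.837°.
Angular width = |53.478° − 49.837°| = 3.641°.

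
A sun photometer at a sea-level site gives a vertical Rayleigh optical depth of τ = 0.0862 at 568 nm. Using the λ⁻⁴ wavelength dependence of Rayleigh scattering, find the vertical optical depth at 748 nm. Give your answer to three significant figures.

τ(748 nm) = τ(568 nm) × (568/748)⁴ = 0.0862 × (0.7594)⁴ = 0.0862 × 0.3325 = 0.0287.

0.0287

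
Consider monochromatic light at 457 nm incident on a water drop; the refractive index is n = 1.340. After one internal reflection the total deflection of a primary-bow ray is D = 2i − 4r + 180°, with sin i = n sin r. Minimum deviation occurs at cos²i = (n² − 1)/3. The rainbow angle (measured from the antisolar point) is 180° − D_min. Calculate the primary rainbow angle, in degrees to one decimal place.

41.1°

cos²i = (1.79560 − 1)/3 = 0.26520; i = arccos(0.51498) = 59.004°.
sin r = sin 59.004°/1.340 = 0.63971; r = 39.770°.
D_min = 2·59.004° − 4·39.770° + 180° = 138.929°.
Rainbow angle = 180° − D_min = 41.071°.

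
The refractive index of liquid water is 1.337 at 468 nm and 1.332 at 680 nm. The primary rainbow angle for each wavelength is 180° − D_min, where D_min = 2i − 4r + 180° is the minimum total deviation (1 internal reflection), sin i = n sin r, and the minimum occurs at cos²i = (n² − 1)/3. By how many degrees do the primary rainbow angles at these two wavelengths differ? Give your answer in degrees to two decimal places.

0.72°

At 468 nm (n = 1.337): cos²i = 0.26252 → i = 59.178°, r = 39.964°, D_min = 138.500°, rainbow angle = 41.500°.
At 680 nm (n = 1.332): cos²i = 0.25807 → i = 59.469°, r = 40.290°, D_min = 137.776°, rainbow angle = 42.224°.
Angular width = |41.500° − 42.224°| = 0.724°.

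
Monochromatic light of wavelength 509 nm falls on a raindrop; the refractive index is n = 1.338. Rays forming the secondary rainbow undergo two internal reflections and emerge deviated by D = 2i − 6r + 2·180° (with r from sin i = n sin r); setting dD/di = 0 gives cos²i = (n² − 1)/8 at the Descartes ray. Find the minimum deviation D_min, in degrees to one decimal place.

cos²i = (1.79024 − 1)/8 = 0.09878; i = arccos(0.31429) = 71.682°.
sin r = sin 71.682°/1.338 = 0.70951; r = 45.195°.
D_min = 2·71.682° − 6·45.195° + 360° = 232.193°.

232.2°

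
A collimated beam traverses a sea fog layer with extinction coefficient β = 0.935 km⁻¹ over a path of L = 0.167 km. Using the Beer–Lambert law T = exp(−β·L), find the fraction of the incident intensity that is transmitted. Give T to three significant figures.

0.855

τ = β·L = 0.935 × 0.167 = 0.1561.
T = exp(−0.1561) = 0.8554.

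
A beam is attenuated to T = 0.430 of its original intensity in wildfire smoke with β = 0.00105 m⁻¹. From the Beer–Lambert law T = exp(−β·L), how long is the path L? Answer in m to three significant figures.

Beer–Lambert: T = exp(−βL) ⇒ L = −ln(T)/β = −ln(0.430)/0.00105 = 0.8440/0.00105 = 803.8 m.

804 m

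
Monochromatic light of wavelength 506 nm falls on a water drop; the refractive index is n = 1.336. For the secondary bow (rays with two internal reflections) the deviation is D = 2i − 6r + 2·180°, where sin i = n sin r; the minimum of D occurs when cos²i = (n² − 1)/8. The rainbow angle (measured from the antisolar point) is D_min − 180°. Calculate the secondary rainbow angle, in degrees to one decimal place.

cos²i = (1.78490 − 1)/8 = 0.09811; i = arccos(0.31323) = 71.746°.
sin r = sin 71.746°/1.336 = 0.71084; r = 45.303°.
D_min = 2·71.746° − 6·45.303° + 360° = 231.674°.
Rainbow angle = D_min − 180° = 51.674°.

51.7°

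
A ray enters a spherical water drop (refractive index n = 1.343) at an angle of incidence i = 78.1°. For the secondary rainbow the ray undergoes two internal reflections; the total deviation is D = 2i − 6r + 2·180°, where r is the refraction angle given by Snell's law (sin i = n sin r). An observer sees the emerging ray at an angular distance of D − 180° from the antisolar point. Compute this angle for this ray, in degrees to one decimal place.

55.6°

sin r = sin 78.1° / 1.343 = 0.9785/1.343 = 0.7286; r = 46.77°.
D = 2·78.1° − 6·46.77° + 2·180° = 156.20° − 280.61° + 360° = 235.59°.
Angle from antisolar point = D − 180° = 55.59°.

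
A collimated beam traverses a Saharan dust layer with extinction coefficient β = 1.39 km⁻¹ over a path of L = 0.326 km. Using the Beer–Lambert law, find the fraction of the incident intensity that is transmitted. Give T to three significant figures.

τ = β·L = 1.39 × 0.326 = 0.4531.
T = exp(−0.4531) = 0.6356.

0.636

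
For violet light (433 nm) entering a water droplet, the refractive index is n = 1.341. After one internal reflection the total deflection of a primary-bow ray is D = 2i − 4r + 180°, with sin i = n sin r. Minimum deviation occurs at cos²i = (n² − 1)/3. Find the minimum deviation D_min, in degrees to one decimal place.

cos²i = (1.79828 − 1)/3 = 0.26609; i = arccos(0.51584) = 58.946°.
sin r = sin 58.946°/1.341 = 0.63884; r = 39.705°.
D_min = 2·58.946° − 4·39.705° + 180° = 139.071°.

139.1°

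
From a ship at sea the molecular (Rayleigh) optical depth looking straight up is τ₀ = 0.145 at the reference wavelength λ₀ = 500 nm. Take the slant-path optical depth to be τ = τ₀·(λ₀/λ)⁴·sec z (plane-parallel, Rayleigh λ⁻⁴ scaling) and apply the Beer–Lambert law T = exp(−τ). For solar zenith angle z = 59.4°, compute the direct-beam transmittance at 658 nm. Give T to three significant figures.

0.909

sec 59.4° = 1.9645.
τ = 0.145 × (500/658)⁴ × 1.9645 = 0.145 × 0.3334 × 1.9645 = 0.0950.
T = exp(−0.0950) = 0.9094.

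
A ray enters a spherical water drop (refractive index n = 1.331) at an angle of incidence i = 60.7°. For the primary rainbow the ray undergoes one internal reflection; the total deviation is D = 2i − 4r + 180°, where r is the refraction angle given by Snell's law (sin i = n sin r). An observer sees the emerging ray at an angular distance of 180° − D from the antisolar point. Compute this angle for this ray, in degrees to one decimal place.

sin r = sin 60.7° / 1.331 = 0.8721/1.331 = 0.6552; r = 40.93°.
D = 2·60.7° − 4·40.93° + 180° = 121.40° − 163.74° + 180° = 137.66°.
Angle from antisolar point = 180° − D = 42.34°.

42.3°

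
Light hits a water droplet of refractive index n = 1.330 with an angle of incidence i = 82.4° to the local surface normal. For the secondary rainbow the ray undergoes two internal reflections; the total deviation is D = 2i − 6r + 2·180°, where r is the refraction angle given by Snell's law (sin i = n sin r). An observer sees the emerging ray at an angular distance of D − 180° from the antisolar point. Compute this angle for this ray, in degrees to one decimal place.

sin r = sin 82.4° / 1.330 = 0.9912/1.330 = 0.7453; r = 48.18°.
D = 2·82.4° − 6·48.18° + 2·180° = 164.80° − 289.10° + 360° = 235.70°.
Angle from antisolar point = D − 180° = 55.70°.

55.7°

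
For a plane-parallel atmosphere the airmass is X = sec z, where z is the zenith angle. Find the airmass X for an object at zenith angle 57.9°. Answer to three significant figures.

1.88

X = sec z = 1/cos 57.9° = 1/0.5314 = 1.8818.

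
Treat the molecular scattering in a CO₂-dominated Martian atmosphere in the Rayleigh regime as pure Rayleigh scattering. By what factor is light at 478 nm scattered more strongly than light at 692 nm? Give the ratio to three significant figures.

Rayleigh scattering ∝ λ⁻⁴, so the ratio of coefficients is the inverse fourth power of the wavelength ratio.
σ(478)/σ(692) = (692/478)⁴ = (1.4477)⁴ = 4.393.

4.39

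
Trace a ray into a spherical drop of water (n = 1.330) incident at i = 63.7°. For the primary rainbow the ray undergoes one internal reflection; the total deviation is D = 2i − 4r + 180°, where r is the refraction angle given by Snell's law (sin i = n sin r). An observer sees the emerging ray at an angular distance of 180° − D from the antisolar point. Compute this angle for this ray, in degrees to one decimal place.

42.1°

sin r = sin 63.7° / 1.330 = 0.8965/1.330 = 0.6740; r = 42.38°.
D = 2·63.7° − 4·42.38° + 180° = 127.40° − 169.52° + 180° = 137.88°.
Angle from antisolar point = 180° − D = 42.12°.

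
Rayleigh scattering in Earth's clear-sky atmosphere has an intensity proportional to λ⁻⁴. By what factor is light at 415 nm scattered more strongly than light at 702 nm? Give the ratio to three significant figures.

Rayleigh scattering ∝ λ⁻⁴, so the ratio of coefficients is the inverse fourth power of the wavelength ratio.
σ(415)/σ(702) = (702/415)⁴ = (1.6916)⁴ = 8.188.

8.19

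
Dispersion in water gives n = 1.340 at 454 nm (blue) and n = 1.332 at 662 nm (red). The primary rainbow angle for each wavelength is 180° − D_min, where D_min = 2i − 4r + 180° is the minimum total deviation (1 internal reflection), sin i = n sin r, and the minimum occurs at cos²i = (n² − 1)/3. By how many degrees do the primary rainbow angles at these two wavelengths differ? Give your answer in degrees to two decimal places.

At 454 nm (n = 1.340): cos²i = 0.26520 → i = 59.004°, r = 39.770°, D_min = 138.929°, rainbow angle = 41.071°.
At 662 nm (n = 1.332): cos²i = 0.25807 → i = 59.469°, r = 40.290°, D_min = 137.776°, rainbow angle = 42.224°.
Angular width = |41.071° − 42.224°| = 1.153°.

1.15°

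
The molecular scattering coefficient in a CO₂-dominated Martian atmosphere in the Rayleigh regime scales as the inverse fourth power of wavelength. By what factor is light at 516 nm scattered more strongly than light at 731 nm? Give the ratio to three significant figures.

4.03

Rayleigh scattering ∝ λ⁻⁴, so the ratio of coefficients is the inverse fourth power of the wavelength ratio.
σ(516)/σ(731) = (731/516)⁴ = (1.4167)⁴ = 4.028.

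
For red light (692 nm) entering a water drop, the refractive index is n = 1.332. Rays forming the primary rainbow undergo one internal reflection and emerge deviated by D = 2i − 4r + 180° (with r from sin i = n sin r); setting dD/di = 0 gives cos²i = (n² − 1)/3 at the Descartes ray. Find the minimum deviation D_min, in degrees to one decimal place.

137.8°

cos²i = (1.77422 − 1)/3 = 0.25807; i = arccos(0.50801) = 59.469°.
sin r = sin 59.469°/1.332 = 0.64666; r = 40.290°.
D_min = 2·59.469° − 4·40.290° + 180° = 137.776°.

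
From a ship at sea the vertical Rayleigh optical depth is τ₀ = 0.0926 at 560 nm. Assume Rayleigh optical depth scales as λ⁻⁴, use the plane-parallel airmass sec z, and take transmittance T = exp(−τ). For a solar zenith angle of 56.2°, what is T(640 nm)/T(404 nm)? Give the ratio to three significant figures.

1.68

Airmass: sec 56.2° = 1.7976.
τ(640 nm) = 0.0926 × (560/640)⁴ × 1.7976 = 0.0926 × 0.5862 × 1.7976 = 0.0976.
τ(404 nm) = 0.0926 × (560/404)⁴ × 1.7976 = 0.0926 × 3.6917 × 1.7976 = 0.6145.
T(640)/T(404) = exp(τ_B − τ_A) = exp(0.5169) = 1.6769.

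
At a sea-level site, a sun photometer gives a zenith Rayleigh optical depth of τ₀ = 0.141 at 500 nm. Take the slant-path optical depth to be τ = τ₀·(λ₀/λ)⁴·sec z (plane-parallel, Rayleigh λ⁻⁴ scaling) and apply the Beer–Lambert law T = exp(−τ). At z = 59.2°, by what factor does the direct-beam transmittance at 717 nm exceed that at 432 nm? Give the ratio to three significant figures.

Airmass: sec 59.2° = 1.9530.
τ(717 nm) = 0.141 × (500/717)⁴ × 1.9530 = 0.141 × 0.2365 × 1.9530 = 0.0651.
τ(432 nm) = 0.141 × (500/432)⁴ × 1.9530 = 0.141 × 1.7945 × 1.9530 = 0.4941.
T(717)/T(432) = exp(τ_B − τ_A) = exp(0.4290) = 1.5358.

1.54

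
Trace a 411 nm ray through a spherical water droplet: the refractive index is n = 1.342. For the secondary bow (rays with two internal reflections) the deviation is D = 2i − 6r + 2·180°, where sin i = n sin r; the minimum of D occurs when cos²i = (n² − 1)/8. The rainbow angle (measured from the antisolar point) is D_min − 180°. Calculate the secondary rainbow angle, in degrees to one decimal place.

53.2°

cos²i = (1.80096 − 1)/8 = 0.10012; i = arccos(0.31642) = 71.554°.
sin r = sin 71.554°/1.342 = 0.70687; r = 44.981°.
D_min = 2·71.554° − 6·44.981° + 360° = 233.222°.
Rainbow angle = D_min − 180° = 53.222°.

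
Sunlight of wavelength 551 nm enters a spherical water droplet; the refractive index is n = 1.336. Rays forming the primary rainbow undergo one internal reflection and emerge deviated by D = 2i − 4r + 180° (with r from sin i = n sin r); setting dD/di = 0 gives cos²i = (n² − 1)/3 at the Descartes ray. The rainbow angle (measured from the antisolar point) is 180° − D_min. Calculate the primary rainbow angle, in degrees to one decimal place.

41.6°

cos²i = (1.78490 − 1)/3 = 0.26163; i = arccos(0.51150) = 59.236°.
sin r = sin 59.236°/1.336 = 0.64318; r = 40.029°.
D_min = 2·59.236° − 4·40.029° + 180° = 138.356°.
Rainbow angle = 180° − D_min = 41.644°.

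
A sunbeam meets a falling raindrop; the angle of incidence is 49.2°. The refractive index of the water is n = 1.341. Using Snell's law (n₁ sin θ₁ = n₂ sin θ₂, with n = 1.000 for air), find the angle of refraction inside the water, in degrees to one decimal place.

34.4°

Snell: sin θ_r = sin θ_i / n = sin 49.2° / 1.341 = 0.7570 / 1.341 = 0.5645.
θ_r = arcsin(0.5645) = 34.37°.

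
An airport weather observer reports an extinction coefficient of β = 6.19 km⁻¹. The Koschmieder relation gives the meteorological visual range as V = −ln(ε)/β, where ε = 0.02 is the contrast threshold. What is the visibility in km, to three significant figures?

V = −ln(0.02) / 6.19 = 3.912 / 6.19 = 0.6320 km.

0.632 km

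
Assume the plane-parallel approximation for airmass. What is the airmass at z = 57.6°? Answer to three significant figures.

1.87

X = sec z = 1/cos 57.6° = 1/0.5358 = 1.8663.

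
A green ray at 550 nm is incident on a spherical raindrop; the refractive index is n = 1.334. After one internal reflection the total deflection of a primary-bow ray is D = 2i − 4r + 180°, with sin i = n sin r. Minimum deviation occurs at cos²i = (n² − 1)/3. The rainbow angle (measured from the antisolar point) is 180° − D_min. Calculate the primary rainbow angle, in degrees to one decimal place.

41.9°

cos²i = (1.77956 − 1)/3 = 0.25985; i = arccos(0.50976) = 59.352°.
sin r = sin 59.352°/1.334 = 0.64492; r = 40.159°.
D_min = 2·59.352° − 4·40.159° + 180° = 138.067°.
Rainbow angle = 180° − D_min = 41.933°.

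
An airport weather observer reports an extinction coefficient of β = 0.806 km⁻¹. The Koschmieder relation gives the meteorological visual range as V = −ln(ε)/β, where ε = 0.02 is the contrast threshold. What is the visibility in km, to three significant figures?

4.85 km

V = −ln(0.02) / 0.806 = 3.912 / 0.806 = 4.8536 km.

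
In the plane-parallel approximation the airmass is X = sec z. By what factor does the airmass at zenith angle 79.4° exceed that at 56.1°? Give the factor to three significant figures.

3.03

X(79.4°)/X(56.1°) = sec 79.4° / sec 56.1° = cos 56.1° / cos 79.4° = 0.5577/0.1840 = 3.0320.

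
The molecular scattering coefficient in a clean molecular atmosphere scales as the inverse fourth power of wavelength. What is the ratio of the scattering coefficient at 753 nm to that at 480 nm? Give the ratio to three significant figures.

0.165

Rayleigh scattering ∝ λ⁻⁴, so the ratio of coefficients is the inverse fourth power of the wavelength ratio.
σ(753)/σ(480) = (480/753)⁴ = (0.6375)⁴ = 0.1651.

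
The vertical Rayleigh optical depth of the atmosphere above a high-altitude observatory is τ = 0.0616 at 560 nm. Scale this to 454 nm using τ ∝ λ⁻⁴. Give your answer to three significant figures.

τ(454 nm) = τ(560 nm) × (560/454)⁴ = 0.0616 × (1.2335)⁴ = 0.0616 × 2.3149 = 0.1426.

0.143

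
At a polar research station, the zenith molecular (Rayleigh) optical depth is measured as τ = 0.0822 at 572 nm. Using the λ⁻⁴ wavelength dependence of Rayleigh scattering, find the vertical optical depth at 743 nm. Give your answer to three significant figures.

0.0289

τ(743 nm) = τ(572 nm) × (572/743)⁴ = 0.0822 × (0.7699)⁴ = 0.0822 × 0.3513 = 0.0289.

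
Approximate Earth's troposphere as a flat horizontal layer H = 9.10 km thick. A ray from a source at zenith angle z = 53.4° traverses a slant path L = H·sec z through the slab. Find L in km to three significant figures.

15.3 km

sec z = 1/cos 53.4° = 1.6772.
L = 9.10 × 1.6772 = 15.263 km.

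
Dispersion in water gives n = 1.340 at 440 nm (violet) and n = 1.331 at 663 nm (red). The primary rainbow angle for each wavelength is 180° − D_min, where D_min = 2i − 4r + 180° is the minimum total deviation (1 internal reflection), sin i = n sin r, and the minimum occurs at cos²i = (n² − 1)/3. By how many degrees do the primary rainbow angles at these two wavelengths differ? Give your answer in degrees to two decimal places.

1.30°

At 440 nm (n = 1.340): cos²i = 0.26520 → i = 59.004°, r = 39.770°, D_min = 138.929°, rainbow angle = 41.071°.
At 663 nm (n = 1.331): cos²i = 0.25719 → i = 59.527°, r = 40.356°, D_min = 137.630°, rainbow angle = 42.370°.
Angular width = |41.071° − 42.370°| = 1.299°.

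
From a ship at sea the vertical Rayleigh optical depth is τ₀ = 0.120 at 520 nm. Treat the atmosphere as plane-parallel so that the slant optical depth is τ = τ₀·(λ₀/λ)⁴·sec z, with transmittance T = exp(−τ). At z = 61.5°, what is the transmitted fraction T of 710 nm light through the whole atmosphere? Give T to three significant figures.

sec 61.5° = 2.0957.
τ = 0.120 × (520/710)⁴ × 2.0957 = 0.120 × 0.2877 × 2.0957 = 0.0724.
T = exp(−0.0724) = 0.9302.

0.930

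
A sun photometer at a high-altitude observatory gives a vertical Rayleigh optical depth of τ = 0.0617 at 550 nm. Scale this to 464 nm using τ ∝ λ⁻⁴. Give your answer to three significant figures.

0.122

τ(464 nm) = τ(550 nm) × (550/464)⁴ = 0.0617 × (1.1853)⁴ = 0.0617 × 1.9741 = 0.1218.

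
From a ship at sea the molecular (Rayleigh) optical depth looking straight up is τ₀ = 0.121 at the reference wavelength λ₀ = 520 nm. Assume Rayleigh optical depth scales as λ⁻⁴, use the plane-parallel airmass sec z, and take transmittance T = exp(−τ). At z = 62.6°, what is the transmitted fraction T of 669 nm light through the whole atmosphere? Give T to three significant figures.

0.908

sec 62.6° = 2.1730.
τ = 0.121 × (520/669)⁴ × 2.1730 = 0.121 × 0.3650 × 2.1730 = 0.0960.
T = exp(−0.0960) = 0.9085.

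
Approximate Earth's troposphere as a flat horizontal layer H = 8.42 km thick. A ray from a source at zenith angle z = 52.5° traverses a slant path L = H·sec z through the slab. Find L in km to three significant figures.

sec z = 1/cos 52.5° = 1.6427.
L = 8.42 × 1.6427 = 13.831 km.

13.8 km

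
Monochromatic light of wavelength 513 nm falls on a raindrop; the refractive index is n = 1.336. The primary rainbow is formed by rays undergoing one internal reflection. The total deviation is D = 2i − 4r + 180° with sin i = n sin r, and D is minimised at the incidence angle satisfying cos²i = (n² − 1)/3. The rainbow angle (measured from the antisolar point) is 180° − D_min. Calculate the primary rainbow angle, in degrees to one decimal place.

41.6°

cos²i = (1.78490 − 1)/3 = 0.26163; i = arccos(0.51150) = 59.236°.
sin r = sin 59.236°/1.336 = 0.64318; r = 40.029°.
D_min = 2·59.236° − 4·40.029° + 180° = 138.356°.
Rainbow angle = 180° − D_min = 41.644°.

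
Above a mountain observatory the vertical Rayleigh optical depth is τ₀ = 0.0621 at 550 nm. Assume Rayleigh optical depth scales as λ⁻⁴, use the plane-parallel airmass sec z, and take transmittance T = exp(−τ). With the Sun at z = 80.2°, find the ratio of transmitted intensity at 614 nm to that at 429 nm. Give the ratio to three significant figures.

2.12

Airmass: sec 80.2° = 5.8751.
τ(614 nm) = 0.0621 × (550/614)⁴ × 5.8751 = 0.0621 × 0.6438 × 5.8751 = 0.2349.
τ(429 nm) = 0.0621 × (550/429)⁴ × 5.8751 = 0.0621 × 2.7016 × 5.8751 = 0.9857.
T(614)/T(429) = exp(τ_B − τ_A) = exp(0.7508) = 2.1186.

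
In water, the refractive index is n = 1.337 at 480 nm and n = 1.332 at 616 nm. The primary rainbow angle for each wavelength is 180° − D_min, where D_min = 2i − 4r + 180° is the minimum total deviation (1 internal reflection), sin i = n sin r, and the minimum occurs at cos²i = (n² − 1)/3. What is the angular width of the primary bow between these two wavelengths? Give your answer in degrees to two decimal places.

0.72°

At 480 nm (n = 1.337): cos²i = 0.26252 → i = 59.178°, r = 39.964°, D_min = 138.500°, rainbow angle = 41.500°.
At 616 nm (n = 1.332): cos²i = 0.25807 → i = 59.469°, r = 40.290°, D_min = 137.776°, rainbow angle = 42.224°.
Angular width = |41.500° − 42.224°| = 0.724°.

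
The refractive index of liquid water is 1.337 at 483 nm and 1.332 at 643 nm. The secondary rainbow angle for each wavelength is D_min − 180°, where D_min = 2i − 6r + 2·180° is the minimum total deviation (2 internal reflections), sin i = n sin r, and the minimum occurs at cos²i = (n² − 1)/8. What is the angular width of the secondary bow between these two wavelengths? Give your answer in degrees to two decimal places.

1.31°

At 483 nm (n = 1.337): cos²i = 0.09845 → i = 71.714°, r = 45.249°, D_min = 231.934°, rainbow angle = 51.934°.
At 643 nm (n = 1.332): cos²i = 0.09678 → i = 71.875°, r = 45.520°, D_min = 230.628°, rainbow angle = 50.628°.
Angular width = |51.934° − 50.628°| = 1.305°.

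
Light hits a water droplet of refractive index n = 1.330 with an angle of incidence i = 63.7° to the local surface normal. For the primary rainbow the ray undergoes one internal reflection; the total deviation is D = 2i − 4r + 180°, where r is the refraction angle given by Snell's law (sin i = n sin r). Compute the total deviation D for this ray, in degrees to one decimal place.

137.9°

sin r = sin 63.7° / 1.330 = 0.8965/1.330 = 0.6740; r = 42.38°.
D = 2·63.7° − 4·42.38° + 180° = 127.40° − 169.52° + 180° = 137.88°.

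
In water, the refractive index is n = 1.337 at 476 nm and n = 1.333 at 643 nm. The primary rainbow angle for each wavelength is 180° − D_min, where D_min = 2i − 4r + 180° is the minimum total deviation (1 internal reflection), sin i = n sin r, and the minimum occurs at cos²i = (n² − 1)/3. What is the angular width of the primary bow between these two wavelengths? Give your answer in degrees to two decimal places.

At 476 nm (n = 1.337): cos²i = 0.26252 → i = 59.178°, r = 39.964°, D_min = 138.500°, rainbow angle = 41.500°.
At 643 nm (n = 1.333): cos²i = 0.25896 → i = 59.410°, r = 40.225°, D_min = 137.922°, rainbow angle = 42.078°.
Angular width = |41.500° − 42.078°| = 0.578°.

0.58°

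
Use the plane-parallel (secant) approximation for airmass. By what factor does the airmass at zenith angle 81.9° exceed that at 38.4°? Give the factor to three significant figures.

5.56

X(81.9°)/X(38.4°) = sec 81.9° / sec 38.4° = cos 38.4° / cos 81.9° = 0.7837/0.1409 = 5.5620.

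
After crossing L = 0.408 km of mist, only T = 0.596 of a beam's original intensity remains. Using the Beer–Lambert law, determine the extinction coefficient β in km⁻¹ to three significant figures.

1.27 km⁻¹

Beer–Lambert: T = exp(−βL) ⇒ β = −ln(T)/L = −ln(0.596)/0.408 = 0.5175/0.408 = 1.268 km⁻¹.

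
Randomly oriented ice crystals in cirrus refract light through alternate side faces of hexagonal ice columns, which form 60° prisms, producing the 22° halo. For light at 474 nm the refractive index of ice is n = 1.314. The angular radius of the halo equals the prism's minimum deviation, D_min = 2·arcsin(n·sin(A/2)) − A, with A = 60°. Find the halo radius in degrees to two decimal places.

n·sin(A/2) = 1.314 × sin 30° = 1.314 × 0.5000 = 0.6570.
D_min = 2·arcsin(0.6570) − 60° = 2 × 41.071° − 60° = 22.143°.

22.14°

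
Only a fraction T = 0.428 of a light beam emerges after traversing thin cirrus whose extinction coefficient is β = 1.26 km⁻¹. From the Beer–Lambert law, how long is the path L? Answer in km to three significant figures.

Beer–Lambert: T = exp(−βL) ⇒ L = −ln(T)/β = −ln(0.428)/1.26 = 0.8486/1.26 = 0.6735 km.

0.674 km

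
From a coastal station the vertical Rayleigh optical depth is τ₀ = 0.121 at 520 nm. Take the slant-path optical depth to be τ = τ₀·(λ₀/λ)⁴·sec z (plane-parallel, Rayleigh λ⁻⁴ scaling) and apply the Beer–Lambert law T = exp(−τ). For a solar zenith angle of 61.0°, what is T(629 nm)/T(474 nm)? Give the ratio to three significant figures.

Airmass: sec 61.0° = 2.0627.
τ(629 nm) = 0.121 × (520/629)⁴ × 2.0627 = 0.121 × 0.4671 × 2.0627 = 0.1166.
τ(474 nm) = 0.121 × (520/474)⁴ × 2.0627 = 0.121 × 1.4484 × 2.0627 = 0.3615.
T(629)/T(474) = exp(τ_B − τ_A) = exp(0.2449) = 1.2775.

1.28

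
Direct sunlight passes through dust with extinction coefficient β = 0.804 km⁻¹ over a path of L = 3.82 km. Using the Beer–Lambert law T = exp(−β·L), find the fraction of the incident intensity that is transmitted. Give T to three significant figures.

τ = β·L = 0.804 × 3.82 = 3.0713.
T = exp(−3.0713) = 0.0464.

0.0464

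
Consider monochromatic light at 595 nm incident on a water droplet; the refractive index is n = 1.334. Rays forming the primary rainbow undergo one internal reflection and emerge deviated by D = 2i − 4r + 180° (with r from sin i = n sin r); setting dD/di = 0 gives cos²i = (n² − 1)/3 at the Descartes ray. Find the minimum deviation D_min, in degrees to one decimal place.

138.1°

cos²i = (1.77956 − 1)/3 = 0.25985; i = arccos(0.50976) = 59.352°.
sin r = sin 59.352°/1.334 = 0.64492; r = 40.159°.
D_min = 2·59.352° − 4·40.159° + 180° = 138.067°.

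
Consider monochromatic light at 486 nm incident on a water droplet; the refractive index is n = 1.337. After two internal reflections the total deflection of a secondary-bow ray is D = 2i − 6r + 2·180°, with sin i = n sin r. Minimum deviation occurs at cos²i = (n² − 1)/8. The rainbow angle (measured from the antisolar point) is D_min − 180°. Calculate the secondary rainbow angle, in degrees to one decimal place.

51.9°

cos²i = (1.78757 − 1)/8 = 0.09845; i = arccos(0.31376) = 71.714°.
sin r = sin 71.714°/1.337 = 0.71017; r = 45.249°.
D_min = 2·71.714° − 6·45.249° + 360° = 231.934°.
Rainbow angle = D_min − 180° = 51.934°.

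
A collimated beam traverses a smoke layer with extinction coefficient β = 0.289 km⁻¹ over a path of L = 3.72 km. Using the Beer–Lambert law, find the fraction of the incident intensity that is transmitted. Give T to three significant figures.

0.341

τ = β·L = 0.289 × 3.72 = 1.0751.
T = exp(−1.0751) = 0.3413.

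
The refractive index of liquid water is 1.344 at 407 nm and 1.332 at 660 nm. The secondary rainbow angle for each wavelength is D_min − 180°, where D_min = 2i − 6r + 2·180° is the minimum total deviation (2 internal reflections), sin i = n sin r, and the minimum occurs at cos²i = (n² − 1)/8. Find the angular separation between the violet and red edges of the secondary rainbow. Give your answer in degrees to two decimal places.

3.10°

At 407 nm (n = 1.344): cos²i = 0.10079 → i = 71.490°, r = 44.874°, D_min = 233.733°, rainbow angle = 53.733°.
At 660 nm (n = 1.332): cos²i = 0.09678 → i = 71.875°, r = 45.520°, D_min = 230.628°, rainbow angle = 50.628°.
Angular width = |53.733° − 50.628°| = 3.104°.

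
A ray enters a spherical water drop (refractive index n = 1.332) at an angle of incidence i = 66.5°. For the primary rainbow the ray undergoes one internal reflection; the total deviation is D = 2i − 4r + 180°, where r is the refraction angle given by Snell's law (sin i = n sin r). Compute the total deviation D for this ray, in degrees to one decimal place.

sin r = sin 66.5° / 1.332 = 0.9171/1.332 = 0.6885; r = 43.51°.
D = 2·66.5° − 4·43.51° + 180° = 133.00° − 174.04° + 180° = 138.96°.

139.0°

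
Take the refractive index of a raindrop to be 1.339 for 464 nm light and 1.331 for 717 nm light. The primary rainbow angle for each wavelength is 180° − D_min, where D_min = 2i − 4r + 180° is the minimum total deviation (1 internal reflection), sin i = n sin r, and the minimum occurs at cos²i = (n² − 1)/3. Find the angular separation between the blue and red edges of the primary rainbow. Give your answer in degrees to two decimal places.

1.16°

At 464 nm (n = 1.339): cos²i = 0.26431 → i = 59.062°, r = 39.834°, D_min = 138.786°, rainbow angle = 41.214°.
At 717 nm (n = 1.331): cos²i = 0.25719 → i = 59.527°, r = 40.356°, D_min = 137.630°, rainbow angle = 42.370°.
Angular width = |41.214° − 42.370°| = 1.156°.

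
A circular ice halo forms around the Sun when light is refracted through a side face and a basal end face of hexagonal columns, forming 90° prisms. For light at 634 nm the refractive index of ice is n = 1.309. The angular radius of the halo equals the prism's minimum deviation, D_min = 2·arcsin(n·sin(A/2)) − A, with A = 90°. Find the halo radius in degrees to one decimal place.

n·sin(A/2) = 1.309 × sin 45° = 1.309 × 0.7071 = 0.9256.
D_min = 2·arcsin(0.9256) − 90° = 2 × 67.759° − 90° = 45.519°.

45.5°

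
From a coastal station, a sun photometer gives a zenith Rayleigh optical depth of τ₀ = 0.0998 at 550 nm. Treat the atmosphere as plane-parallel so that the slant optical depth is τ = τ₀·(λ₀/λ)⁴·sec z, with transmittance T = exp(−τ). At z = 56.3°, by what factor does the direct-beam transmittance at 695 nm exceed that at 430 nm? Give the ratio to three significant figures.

Airmass: sec 56.3° = 1.8023.
τ(695 nm) = 0.0998 × (550/695)⁴ × 1.8023 = 0.0998 × 0.3922 × 1.8023 = 0.0705.
τ(430 nm) = 0.0998 × (550/430)⁴ × 1.8023 = 0.0998 × 2.6766 × 1.8023 = 0.4814.
T(695)/T(430) = exp(τ_B − τ_A) = exp(0.4109) = 1.5082.

1.51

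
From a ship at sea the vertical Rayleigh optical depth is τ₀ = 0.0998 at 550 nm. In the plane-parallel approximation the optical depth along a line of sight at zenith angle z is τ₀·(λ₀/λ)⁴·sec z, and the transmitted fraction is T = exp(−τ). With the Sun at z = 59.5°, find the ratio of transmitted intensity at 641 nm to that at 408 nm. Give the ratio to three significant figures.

1.72

Airmass: sec 59.5° = 1.9703.
τ(641 nm) = 0.0998 × (550/641)⁴ × 1.9703 = 0.0998 × 0.5420 × 1.9703 = 0.1066.
τ(408 nm) = 0.0998 × (550/408)⁴ × 1.9703 = 0.0998 × 3.3023 × 1.9703 = 0.6493.
T(641)/T(408) = exp(τ_B − τ_A) = exp(0.5428) = 1.7207.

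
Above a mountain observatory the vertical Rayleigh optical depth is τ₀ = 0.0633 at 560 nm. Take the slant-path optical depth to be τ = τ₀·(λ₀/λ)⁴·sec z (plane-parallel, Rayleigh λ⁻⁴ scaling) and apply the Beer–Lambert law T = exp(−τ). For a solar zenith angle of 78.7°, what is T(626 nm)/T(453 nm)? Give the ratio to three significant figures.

Airmass: sec 78.7° = 5.1034.
τ(626 nm) = 0.0633 × (560/626)⁴ × 5.1034 = 0.0633 × 0.6404 × 5.1034 = 0.2069.
τ(453 nm) = 0.0633 × (560/453)⁴ × 5.1034 = 0.0633 × 2.3354 × 5.1034 = 0.7544.
T(626)/T(453) = exp(τ_B − τ_A) = exp(0.5476) = 1.7290.

1.73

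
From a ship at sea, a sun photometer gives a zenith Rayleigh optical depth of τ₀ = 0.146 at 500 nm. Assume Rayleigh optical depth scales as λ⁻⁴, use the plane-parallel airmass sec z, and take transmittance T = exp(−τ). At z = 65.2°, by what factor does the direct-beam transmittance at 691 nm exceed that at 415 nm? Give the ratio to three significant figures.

1.89

Airmass: sec 65.2° = 2.3841.
τ(691 nm) = 0.146 × (500/691)⁴ × 2.3841 = 0.146 × 0.2741 × 2.3841 = 0.0954.
τ(415 nm) = 0.146 × (500/415)⁴ × 2.3841 = 0.146 × 2.1071 × 2.3841 = 0.7334.
T(691)/T(415) = exp(τ_B − τ_A) = exp(0.6380) = 1.8927.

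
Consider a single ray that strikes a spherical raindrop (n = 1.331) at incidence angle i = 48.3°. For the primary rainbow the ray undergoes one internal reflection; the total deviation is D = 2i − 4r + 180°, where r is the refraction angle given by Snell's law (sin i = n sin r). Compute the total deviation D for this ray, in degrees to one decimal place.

140.1°

sin r = sin 48.3° / 1.331 = 0.7466/1.331 = 0.5610; r = 34.12°.
D = 2·48.3° − 4·34.12° + 180° = 96.60° − 136.49° + 180° = 140.11°.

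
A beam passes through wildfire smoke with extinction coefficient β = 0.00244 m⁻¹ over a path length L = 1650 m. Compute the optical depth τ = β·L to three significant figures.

τ = β·L = 0.00244 × 1650 = 4.0260.

4.03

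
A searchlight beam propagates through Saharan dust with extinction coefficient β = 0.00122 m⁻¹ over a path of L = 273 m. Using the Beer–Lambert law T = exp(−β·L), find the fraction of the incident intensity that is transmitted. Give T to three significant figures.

τ = β·L = 0.00122 × 273 = 0.3331.
T = exp(−0.3331) = 0.7167.

0.717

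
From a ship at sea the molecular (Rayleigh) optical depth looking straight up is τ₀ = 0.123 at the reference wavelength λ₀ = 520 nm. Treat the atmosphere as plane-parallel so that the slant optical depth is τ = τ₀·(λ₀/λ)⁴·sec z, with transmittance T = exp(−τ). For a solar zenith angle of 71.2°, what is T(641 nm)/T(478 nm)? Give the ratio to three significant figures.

1.45

Airmass: sec 71.2° = 3.1030.
τ(641 nm) = 0.123 × (520/641)⁴ × 3.1030 = 0.123 × 0.4331 × 3.1030 = 0.1653.
τ(478 nm) = 0.123 × (520/478)⁴ × 3.1030 = 0.123 × 1.4006 × 3.1030 = 0.5346.
T(641)/T(478) = exp(τ_B − τ_A) = exp(0.3693) = 1.4467.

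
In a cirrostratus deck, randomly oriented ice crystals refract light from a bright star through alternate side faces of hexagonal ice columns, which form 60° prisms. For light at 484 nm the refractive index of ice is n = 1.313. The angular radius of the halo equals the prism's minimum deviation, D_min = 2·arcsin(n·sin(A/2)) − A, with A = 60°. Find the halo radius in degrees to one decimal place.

22.1°

n·sin(A/2) = 1.313 × sin 30° = 1.313 × 0.5000 = 0.6565.
D_min = 2·arcsin(0.6565) − 60° = 2 × 41.033° − 60° = 22.067°.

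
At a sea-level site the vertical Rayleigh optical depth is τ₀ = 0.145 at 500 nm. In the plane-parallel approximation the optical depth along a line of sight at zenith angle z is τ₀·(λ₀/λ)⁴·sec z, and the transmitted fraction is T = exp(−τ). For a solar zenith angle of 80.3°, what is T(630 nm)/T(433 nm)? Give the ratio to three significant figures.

3.28

Airmass: sec 80.3° = 5.9351.
τ(630 nm) = 0.145 × (500/630)⁴ × 5.9351 = 0.145 × 0.3968 × 5.9351 = 0.3414.
τ(433 nm) = 0.145 × (500/433)⁴ × 5.9351 = 0.145 × 1.7780 × 5.9351 = 1.5301.
T(630)/T(433) = exp(τ_B − τ_A) = exp(1.1887) = 3.2827.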